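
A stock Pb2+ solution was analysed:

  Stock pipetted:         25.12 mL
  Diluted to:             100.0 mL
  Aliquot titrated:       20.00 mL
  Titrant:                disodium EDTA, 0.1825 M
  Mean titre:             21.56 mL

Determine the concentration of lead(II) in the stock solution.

0.7832 M

Pb^2+ + EDTA^4- → [Pb(EDTA)]^2-
n(EDTA) = 0.02156 × 0.1825 = 3.935 × 10^-3 mol
n(Pb2+) in the aliquot = 3.935 × 10^-3 mol (1:1 ratio)
[Pb2+]_dilute = 3.935 × 10^-3 / 0.02000 = 0.1967 mol/L
Dilution factor = 100.0 / 25.12 = 3.981
[Pb2+]_stock = 0.1967 × 3.981 = 0.7832 mol/L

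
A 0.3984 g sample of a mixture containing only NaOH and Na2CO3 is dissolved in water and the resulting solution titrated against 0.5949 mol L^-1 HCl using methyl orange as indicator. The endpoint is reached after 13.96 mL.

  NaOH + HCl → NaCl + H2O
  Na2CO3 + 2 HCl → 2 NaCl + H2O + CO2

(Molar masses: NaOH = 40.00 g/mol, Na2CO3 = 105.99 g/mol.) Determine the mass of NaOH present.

n(HCl) = 0.01396 × 0.5949 = 8.305 × 10^-3 mol
Let x = n(NaOH), y = n(Na2CO3).
Titrant: 1x + 2y = 8.305 × 10^-3;  mass: 40.00x + 105.99y = 0.3984
Solving, x = 3.210 × 10^-3 mol, y = 2.547 × 10^-3 mol
mass of NaOH = 3.210 × 10^-3 × 40.00 = 0.1284 g

0.1284 g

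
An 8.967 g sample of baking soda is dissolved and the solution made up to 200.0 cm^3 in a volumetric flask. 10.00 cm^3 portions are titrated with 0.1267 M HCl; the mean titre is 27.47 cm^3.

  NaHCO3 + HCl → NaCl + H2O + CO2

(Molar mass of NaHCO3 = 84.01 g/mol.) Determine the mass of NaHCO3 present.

5.848 g

n(HCl) per titration = 0.02747 × 0.1267 = 3.480 × 10^-3 mol
n(NaHCO3) in each aliquot = 3.480 × 10^-3 mol (1:1 ratio)
n(NaHCO3) in the whole flask = 3.480 × 10^-3 × 200.0/10.00 = 0.06961 mol
mass of NaHCO3 = 0.06961 × 84.01 = 5.848 g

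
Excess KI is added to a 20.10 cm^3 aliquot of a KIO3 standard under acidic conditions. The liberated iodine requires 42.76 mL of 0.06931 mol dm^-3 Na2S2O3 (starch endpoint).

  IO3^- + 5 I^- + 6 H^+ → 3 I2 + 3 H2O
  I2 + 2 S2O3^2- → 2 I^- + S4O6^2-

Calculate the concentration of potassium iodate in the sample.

0.02457 mol/L

n(S2O3^2-) = 0.04276 × 0.06931 = 2.964 × 10^-3 mol
n(I2) = n(S2O3^2-)/2 = 1.482 × 10^-3 mol
From the 1:3 ratio, n(IO3^-) in the aliquot = 1/3 × 1.482 × 10^-3 = 4.939 × 10^-4 mol
[IO3^-] = 4.939 × 10^-4 / 0.02010 = 0.02457 mol/L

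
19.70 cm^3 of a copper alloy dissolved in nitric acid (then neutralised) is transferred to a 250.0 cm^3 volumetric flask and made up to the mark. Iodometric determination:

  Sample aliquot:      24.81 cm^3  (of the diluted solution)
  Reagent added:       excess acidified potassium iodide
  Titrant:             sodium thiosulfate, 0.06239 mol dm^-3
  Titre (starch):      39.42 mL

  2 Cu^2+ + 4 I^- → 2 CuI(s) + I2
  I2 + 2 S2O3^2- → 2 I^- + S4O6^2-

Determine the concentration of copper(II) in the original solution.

1.258 mol/L

n(S2O3^2-) = 0.03942 × 0.06239 = 2.459 × 10^-3 mol
n(I2) = n(S2O3^2-)/2 = 1.230 × 10^-3 mol
From the 2:1 ratio, n(Cu2+) in the aliquot = 2/1 × 1.230 × 10^-3 = 2.459 × 10^-3 mol
[Cu2+]_dilute = 2.459 × 10^-3 / 0.02481 = 0.09913 mol/L
[Cu2+]_original = 0.09913 × 250.0/19.70 = 1.258 mol/L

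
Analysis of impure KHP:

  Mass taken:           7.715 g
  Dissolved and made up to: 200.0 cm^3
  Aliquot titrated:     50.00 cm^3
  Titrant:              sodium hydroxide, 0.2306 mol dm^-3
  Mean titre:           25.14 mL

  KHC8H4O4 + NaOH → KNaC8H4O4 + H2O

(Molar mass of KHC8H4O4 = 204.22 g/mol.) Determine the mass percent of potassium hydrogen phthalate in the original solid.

n(NaOH) per titration = 0.02514 × 0.2306 = 5.797 × 10^-3 mol
n(KHC8H4O4) in each aliquot = 5.797 × 10^-3 mol (1:1 ratio)
n(KHC8H4O4) in the whole flask = 5.797 × 10^-3 × 200.0/50.00 = 0.02319 mol
mass of KHC8H4O4 = 0.02319 × 204.22 = 4.736 g
% KHC8H4O4 = 4.736 / 7.715 × 100 = 61.38 %

61.38 %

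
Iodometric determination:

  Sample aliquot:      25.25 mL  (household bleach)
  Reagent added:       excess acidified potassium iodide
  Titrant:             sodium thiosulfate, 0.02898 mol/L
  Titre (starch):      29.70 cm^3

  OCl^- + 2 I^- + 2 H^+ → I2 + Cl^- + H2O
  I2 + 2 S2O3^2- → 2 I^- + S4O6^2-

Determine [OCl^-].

n(S2O3^2-) = 0.02970 × 0.02898 = 8.607 × 10^-4 mol
n(I2) = n(S2O3^2-)/2 = 4.304 × 10^-4 mol
n(OCl^-) in the aliquot = 4.304 × 10^-4 mol (1:1 ratio)
[OCl^-] = 4.304 × 10^-4 / 0.02525 = 0.01704 mol/L

0.01704 mol/L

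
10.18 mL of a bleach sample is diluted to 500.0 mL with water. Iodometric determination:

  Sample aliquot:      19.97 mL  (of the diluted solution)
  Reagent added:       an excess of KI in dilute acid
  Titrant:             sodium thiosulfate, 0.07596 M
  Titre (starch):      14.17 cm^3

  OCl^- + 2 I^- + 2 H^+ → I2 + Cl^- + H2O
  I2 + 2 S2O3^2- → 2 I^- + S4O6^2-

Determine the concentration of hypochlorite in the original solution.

1.324 M

n(S2O3^2-) = 0.01417 × 0.07596 = 1.076 × 10^-3 mol
n(I2) = n(S2O3^2-)/2 = 5.382 × 10^-4 mol
n(OCl^-) in the aliquot = 5.382 × 10^-4 mol (1:1 ratio)
[OCl^-]_dilute = 5.382 × 10^-4 / 0.01997 = 0.02695 mol/L
[OCl^-]_original = 0.02695 × 500.0/10.18 = 1.324 mol/L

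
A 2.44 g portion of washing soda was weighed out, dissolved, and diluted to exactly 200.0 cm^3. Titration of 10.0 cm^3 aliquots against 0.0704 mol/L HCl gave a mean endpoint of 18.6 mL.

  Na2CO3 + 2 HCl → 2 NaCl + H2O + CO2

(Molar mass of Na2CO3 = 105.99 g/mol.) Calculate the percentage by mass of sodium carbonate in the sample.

56.9 %

n(HCl) per titration = 0.0186 × 0.0704 = 1.31 × 10^-3 mol
From the 1:2 ratio, n(Na2CO3) in each aliquot = 1/2 × 1.31 × 10^-3 = 6.55 × 10^-4 mol
n(Na2CO3) in the whole flask = 6.55 × 10^-4 × 200.0/10.0 = 0.0131 mol
mass of Na2CO3 = 0.0131 × 105.99 = 1.39 g
% Na2CO3 = 1.39 / 2.44 × 100 = 56.9 %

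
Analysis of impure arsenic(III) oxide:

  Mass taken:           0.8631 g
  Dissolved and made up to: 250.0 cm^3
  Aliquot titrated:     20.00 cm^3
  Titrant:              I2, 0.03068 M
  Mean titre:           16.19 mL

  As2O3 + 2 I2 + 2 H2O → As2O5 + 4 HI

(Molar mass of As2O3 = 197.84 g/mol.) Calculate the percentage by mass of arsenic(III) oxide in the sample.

n(I2) per titration = 0.01619 × 0.03068 = 4.967 × 10^-4 mol
From the 1:2 ratio, n(As2O3) in each aliquot = 1/2 × 4.967 × 10^-4 = 2.484 × 10^-4 mol
n(As2O3) in the whole flask = 2.484 × 10^-4 × 250.0/20.00 = 3.104 × 10^-3 mol
mass of As2O3 = 3.104 × 10^-3 × 197.84 = 0.6142 g
% As2O3 = 0.6142 / 0.8631 × 100 = 71.16 %

71.16 %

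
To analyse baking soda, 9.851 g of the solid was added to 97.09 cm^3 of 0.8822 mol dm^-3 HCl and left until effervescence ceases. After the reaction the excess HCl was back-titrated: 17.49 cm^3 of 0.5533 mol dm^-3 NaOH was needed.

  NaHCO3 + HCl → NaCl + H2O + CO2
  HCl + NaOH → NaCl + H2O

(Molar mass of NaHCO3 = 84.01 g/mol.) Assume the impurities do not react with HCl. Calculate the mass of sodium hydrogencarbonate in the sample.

6.383 g

n(HCl) added = 0.09709 × 0.8822 = 0.08565 mol
n(NaOH) used in back-titration = 0.01749 × 0.5533 = 9.677 × 10^-3 mol
n(HCl) left over = 9.677 × 10^-3 mol (1:1 ratio)
n(HCl) consumed by analyte = 0.08565 − 9.677 × 10^-3 = 0.07598 mol
n(NaHCO3) = 0.07598 mol (1:1 ratio)
mass of NaHCO3 = 0.07598 × 84.01 = 6.383 g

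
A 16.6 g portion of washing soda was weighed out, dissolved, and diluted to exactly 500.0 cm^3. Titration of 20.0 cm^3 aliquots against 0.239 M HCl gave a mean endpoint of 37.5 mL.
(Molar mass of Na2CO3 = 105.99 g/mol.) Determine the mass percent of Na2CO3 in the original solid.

Na2CO3 + 2 HCl → 2 NaCl + H2O + CO2
n(HCl) per titration = 0.0375 × 0.239 = 8.96 × 10^-3 mol
From the 1:2 ratio, n(Na2CO3) in each aliquot = 1/2 × 8.96 × 10^-3 = 4.48 × 10^-3 mol
n(Na2CO3) in the whole flask = 4.48 × 10^-3 × 500.0/20.0 = 0.112 mol
mass of Na2CO3 = 0.112 × 105.99 = 11.9 g
% Na2CO3 = 11.9 / 16.6 × 100 = 71.5 %

71.5 %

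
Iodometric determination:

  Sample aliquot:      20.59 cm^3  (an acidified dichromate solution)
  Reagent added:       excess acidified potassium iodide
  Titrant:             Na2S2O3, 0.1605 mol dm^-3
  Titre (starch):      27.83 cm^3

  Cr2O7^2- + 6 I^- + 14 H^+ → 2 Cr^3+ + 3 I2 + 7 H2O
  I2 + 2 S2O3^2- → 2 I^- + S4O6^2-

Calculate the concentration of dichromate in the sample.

n(S2O3^2-) = 0.02783 × 0.1605 = 4.467 × 10^-3 mol
n(I2) = n(S2O3^2-)/2 = 2.233 × 10^-3 mol
From the 1:3 ratio, n(Cr2O7^2-) in the aliquot = 1/3 × 2.233 × 10^-3 = 7.445 × 10^-4 mol
[Cr2O7^2-] = 7.445 × 10^-4 / 0.02059 = 0.03616 mol/L

0.03616 mol/L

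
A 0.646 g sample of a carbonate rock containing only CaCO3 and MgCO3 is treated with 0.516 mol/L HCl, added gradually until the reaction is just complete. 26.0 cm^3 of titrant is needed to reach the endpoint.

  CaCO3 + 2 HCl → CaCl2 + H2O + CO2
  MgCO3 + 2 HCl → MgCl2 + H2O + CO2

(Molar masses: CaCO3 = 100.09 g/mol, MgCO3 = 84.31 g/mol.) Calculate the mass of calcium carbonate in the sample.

n(HCl) = 0.0260 × 0.516 = 0.0134 mol
Let x = n(CaCO3), y = n(MgCO3).
Titrant: 2x + 2y = 0.0134;  mass: 100.09x + 84.31y = 0.646
Solving, x = 5.10 × 10^-3 mol, y = 1.61 × 10^-3 mol
mass of CaCO3 = 5.10 × 10^-3 × 100.09 = 0.510 g

0.510 g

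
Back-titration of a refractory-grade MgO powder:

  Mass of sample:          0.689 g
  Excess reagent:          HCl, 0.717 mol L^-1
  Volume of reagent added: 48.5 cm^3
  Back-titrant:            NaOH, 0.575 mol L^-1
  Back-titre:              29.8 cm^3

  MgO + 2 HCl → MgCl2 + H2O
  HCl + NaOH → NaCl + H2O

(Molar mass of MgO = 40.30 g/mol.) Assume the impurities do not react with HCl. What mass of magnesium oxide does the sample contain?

n(HCl) added = 0.0485 × 0.717 = 0.0348 mol
n(NaOH) used in back-titration = 0.0298 × 0.575 = 0.0171 mol
n(HCl) left over = 0.0171 mol (1:1 ratio)
n(HCl) consumed by analyte = 0.0348 − 0.0171 = 0.0176 mol
From the 1:2 ratio, n(MgO) = 1/2 × 0.0176 = 8.82 × 10^-3 mol
mass of MgO = 8.82 × 10^-3 × 40.30 = 0.355 g

0.355 g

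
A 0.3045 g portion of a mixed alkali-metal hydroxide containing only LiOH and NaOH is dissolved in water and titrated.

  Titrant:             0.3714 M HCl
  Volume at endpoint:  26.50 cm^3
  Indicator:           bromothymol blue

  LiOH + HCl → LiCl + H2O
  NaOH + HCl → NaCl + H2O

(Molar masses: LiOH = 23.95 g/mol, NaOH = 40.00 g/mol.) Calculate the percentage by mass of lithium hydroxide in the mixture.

43.70 %

n(HCl) = 0.02650 × 0.3714 = 9.842 × 10^-3 mol
Let x = n(LiOH), y = n(NaOH).
Titrant: 1x + 1y = 9.842 × 10^-3;  mass: 23.95x + 40.00y = 0.3045
Solving, x = 5.557 × 10^-3 mol, y = 4.285 × 10^-3 mol
mass of LiOH = 5.557 × 10^-3 × 23.95 = 0.1331 g
% LiOH = 0.1331 / 0.3045 × 100 = 43.70 %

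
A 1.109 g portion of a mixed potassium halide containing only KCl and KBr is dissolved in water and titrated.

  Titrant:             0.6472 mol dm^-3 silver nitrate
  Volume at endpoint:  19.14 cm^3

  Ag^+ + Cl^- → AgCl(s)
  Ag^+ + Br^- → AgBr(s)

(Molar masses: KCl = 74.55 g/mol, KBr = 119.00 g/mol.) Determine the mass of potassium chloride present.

n(AgNO3) = 0.01914 × 0.6472 = 0.01239 mol
Let x = n(KCl), y = n(KBr).
Titrant: 1x + 1y = 0.01239;  mass: 74.55x + 119.00y = 1.109
Solving, x = 8.214 × 10^-3 mol, y = 4.174 × 10^-3 mol
mass of KCl = 8.214 × 10^-3 × 74.55 = 0.6123 g

0.6123 g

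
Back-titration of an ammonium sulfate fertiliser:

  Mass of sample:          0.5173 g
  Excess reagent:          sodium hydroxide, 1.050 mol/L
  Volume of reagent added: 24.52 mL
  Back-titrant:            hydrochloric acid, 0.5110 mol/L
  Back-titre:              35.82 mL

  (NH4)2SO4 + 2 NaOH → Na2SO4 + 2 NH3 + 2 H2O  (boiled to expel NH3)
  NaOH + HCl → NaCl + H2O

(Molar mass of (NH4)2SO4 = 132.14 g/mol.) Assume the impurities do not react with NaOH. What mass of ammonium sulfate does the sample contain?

0.4917 g

n(NaOH) added = 0.02452 × 1.050 = 0.02575 mol
n(HCl) used in back-titration = 0.03582 × 0.5110 = 0.01830 mol
n(NaOH) left over = 0.01830 mol (1:1 ratio)
n(NaOH) consumed by analyte = 0.02575 − 0.01830 = 7.442 × 10^-3 mol
From the 1:2 ratio, n((NH4)2SO4) = 1/2 × 7.442 × 10^-3 = 3.721 × 10^-3 mol
mass of (NH4)2SO4 = 3.721 × 10^-3 × 132.14 = 0.4917 g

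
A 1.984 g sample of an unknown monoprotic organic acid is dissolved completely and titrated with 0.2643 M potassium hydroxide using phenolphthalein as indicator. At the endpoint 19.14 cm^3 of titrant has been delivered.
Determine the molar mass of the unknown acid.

n(KOH) = 0.01914 L × 0.2643 mol/L = 5.059 × 10^-3 mol
n(HA) = 5.059 × 10^-3 mol (1:1 ratio)
M = m / n = 1.984 g / 5.059 × 10^-3 mol = 392.2 g/mol

392.2 g/mol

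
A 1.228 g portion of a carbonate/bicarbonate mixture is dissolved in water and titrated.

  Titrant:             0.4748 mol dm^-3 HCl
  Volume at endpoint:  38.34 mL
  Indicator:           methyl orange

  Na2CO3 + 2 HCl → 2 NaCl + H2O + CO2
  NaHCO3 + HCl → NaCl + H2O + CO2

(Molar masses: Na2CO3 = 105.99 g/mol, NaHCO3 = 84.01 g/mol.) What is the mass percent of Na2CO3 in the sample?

41.92 %

n(HCl) = 0.03834 × 0.4748 = 0.01820 mol
Let x = n(Na2CO3), y = n(NaHCO3).
Titrant: 2x + 1y = 0.01820;  mass: 105.99x + 84.01y = 1.228
Solving, x = 4.857 × 10^-3 mol, y = 8.489 × 10^-3 mol
mass of Na2CO3 = 4.857 × 10^-3 × 105.99 = 0.5148 g
% Na2CO3 = 0.5148 / 1.228 × 100 = 41.92 %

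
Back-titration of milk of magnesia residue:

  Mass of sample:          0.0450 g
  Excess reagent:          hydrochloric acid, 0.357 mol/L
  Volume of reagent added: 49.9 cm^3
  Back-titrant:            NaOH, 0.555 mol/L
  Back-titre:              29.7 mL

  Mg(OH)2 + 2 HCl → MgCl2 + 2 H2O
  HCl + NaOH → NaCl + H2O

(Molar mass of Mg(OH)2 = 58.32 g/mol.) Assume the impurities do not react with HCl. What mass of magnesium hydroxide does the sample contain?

n(HCl) added = 0.0499 × 0.357 = 0.0178 mol
n(NaOH) used in back-titration = 0.0297 × 0.555 = 0.0165 mol
n(HCl) left over = 0.0165 mol (1:1 ratio)
n(HCl) consumed by analyte = 0.0178 − 0.0165 = 1.33 × 10^-3 mol
From the 1:2 ratio, n(Mg(OH)2) = 1/2 × 1.33 × 10^-3 = 6.65 × 10^-4 mol
mass of Mg(OH)2 = 6.65 × 10^-4 × 58.32 = 0.0388 g

0.0388 g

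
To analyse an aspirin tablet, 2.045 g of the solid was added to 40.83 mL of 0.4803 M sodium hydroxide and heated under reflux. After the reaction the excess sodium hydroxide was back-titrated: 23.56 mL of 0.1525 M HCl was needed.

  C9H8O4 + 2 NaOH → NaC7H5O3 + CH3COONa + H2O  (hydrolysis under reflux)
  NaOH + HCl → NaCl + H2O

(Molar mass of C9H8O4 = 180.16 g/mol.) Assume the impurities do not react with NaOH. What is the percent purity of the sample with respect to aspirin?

70.56 %

n(NaOH) added = 0.04083 × 0.4803 = 0.01961 mol
n(HCl) used in back-titration = 0.02356 × 0.1525 = 3.593 × 10^-3 mol
n(NaOH) left over = 3.593 × 10^-3 mol (1:1 ratio)
n(NaOH) consumed by analyte = 0.01961 − 3.593 × 10^-3 = 0.01602 mol
From the 1:2 ratio, n(C9H8O4) = 1/2 × 0.01602 = 8.009 × 10^-3 mol
mass of C9H8O4 = 8.009 × 10^-3 × 180.16 = 1.443 g
% C9H8O4 = 1.443 / 2.045 × 100 = 70.56 %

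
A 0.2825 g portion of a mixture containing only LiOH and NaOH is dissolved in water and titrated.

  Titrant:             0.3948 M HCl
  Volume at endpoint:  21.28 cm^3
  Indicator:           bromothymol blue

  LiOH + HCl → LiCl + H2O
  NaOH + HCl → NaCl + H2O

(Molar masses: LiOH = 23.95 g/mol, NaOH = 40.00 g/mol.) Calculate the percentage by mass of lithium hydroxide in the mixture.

28.29 %

n(HCl) = 0.02128 × 0.3948 = 8.401 × 10^-3 mol
Let x = n(LiOH), y = n(NaOH).
Titrant: 1x + 1y = 8.401 × 10^-3;  mass: 23.95x + 40.00y = 0.2825
Solving, x = 3.337 × 10^-3 mol, y = 5.065 × 10^-3 mol
mass of LiOH = 3.337 × 10^-3 × 23.95 = 0.07991 g
% LiOH = 0.07991 / 0.2825 × 100 = 28.29 %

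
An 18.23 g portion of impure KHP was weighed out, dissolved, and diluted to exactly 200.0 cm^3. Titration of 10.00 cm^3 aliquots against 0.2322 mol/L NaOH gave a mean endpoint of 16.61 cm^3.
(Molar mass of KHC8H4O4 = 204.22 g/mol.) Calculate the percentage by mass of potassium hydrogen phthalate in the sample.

KHC8H4O4 + NaOH → KNaC8H4O4 + H2O
n(NaOH) per titration = 0.01661 × 0.2322 = 3.857 × 10^-3 mol
n(KHC8H4O4) in each aliquot = 3.857 × 10^-3 mol (1:1 ratio)
n(KHC8H4O4) in the whole flask = 3.857 × 10^-3 × 200.0/10.00 = 0.07714 mol
mass of KHC8H4O4 = 0.07714 × 204.22 = 15.75 g
% KHC8H4O4 = 15.75 / 18.23 × 100 = 86.41 %

86.41 %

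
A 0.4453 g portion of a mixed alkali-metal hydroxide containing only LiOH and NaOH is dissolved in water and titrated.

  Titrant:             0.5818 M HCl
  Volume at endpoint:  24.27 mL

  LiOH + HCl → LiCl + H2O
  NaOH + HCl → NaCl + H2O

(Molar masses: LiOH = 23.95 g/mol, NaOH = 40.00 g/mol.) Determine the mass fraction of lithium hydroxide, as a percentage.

40.05 %

n(HCl) = 0.02427 × 0.5818 = 0.01412 mol
Let x = n(LiOH), y = n(NaOH).
Titrant: 1x + 1y = 0.01412;  mass: 23.95x + 40.00y = 0.4453
Solving, x = 7.446 × 10^-3 mol, y = 6.674 × 10^-3 mol
mass of LiOH = 7.446 × 10^-3 × 23.95 = 0.1783 g
% LiOH = 0.1783 / 0.4453 × 100 = 40.05 %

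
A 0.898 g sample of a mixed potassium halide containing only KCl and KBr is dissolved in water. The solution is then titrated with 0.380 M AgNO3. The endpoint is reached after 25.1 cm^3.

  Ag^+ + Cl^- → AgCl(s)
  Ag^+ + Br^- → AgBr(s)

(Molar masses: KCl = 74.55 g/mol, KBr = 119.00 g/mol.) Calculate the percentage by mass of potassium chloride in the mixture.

n(AgNO3) = 0.0251 × 0.380 = 9.54 × 10^-3 mol
Let x = n(KCl), y = n(KBr).
Titrant: 1x + 1y = 9.54 × 10^-3;  mass: 74.55x + 119.00y = 0.898
Solving, x = 5.33 × 10^-3 mol, y = 4.21 × 10^-3 mol
mass of KCl = 5.33 × 10^-3 × 74.55 = 0.398 g
% KCl = 0.398 / 0.898 × 100 = 44.3 %

44.3 %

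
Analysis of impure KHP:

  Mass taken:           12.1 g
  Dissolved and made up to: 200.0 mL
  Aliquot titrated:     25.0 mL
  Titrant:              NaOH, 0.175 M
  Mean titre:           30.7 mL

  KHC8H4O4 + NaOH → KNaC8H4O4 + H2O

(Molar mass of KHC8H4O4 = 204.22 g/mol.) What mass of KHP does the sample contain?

n(NaOH) per titration = 0.0307 × 0.175 = 5.37 × 10^-3 mol
n(KHC8H4O4) in each aliquot = 5.37 × 10^-3 mol (1:1 ratio)
n(KHC8H4O4) in the whole flask = 5.37 × 10^-3 × 200.0/25.0 = 0.0430 mol
mass of KHC8H4O4 = 0.0430 × 204.22 = 8.78 g

8.78 g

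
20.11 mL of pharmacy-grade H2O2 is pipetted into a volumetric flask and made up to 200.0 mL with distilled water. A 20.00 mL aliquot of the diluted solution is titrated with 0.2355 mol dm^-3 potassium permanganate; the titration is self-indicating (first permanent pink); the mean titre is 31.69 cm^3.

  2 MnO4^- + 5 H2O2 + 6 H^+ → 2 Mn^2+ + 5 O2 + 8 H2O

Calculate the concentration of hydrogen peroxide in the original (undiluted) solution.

9.278 mol/L

n(KMnO4) = 0.03169 × 0.2355 = 7.463 × 10^-3 mol
From the 5:2 ratio, n(H2O2) in the aliquot = 5/2 × 7.463 × 10^-3 = 0.01866 mol
[H2O2]_dilute = 0.01866 / 0.02000 = 0.9329 mol/L
Dilution factor = 200.0 / 20.11 = 9.945
[H2O2]_stock = 0.9329 × 9.945 = 9.278 mol/L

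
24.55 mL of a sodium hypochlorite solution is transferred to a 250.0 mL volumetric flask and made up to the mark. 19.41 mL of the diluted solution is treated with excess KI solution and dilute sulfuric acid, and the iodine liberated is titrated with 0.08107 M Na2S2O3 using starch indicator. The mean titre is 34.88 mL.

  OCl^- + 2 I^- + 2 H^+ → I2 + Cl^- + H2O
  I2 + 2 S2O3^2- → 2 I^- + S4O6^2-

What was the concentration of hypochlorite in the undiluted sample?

n(S2O3^2-) = 0.03488 × 0.08107 = 2.828 × 10^-3 mol
n(I2) = n(S2O3^2-)/2 = 1.414 × 10^-3 mol
n(OCl^-) in the aliquot = 1.414 × 10^-3 mol (1:1 ratio)
[OCl^-]_dilute = 1.414 × 10^-3 / 0.01941 = 0.07284 mol/L
[OCl^-]_original = 0.07284 × 250.0/24.55 = 0.7418 mol/L

0.7418 M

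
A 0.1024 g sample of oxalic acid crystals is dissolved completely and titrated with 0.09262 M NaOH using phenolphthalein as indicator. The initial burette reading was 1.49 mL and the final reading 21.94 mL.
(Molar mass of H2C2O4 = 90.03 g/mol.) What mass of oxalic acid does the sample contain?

0.08526 g

H2C2O4 + 2 NaOH → Na2C2O4 + 2 H2O
n(NaOH) = 0.02045 L × 0.09262 mol/L = 1.894 × 10^-3 mol
From the 1:2 ratio, n(H2C2O4) = 1/2 × 1.894 × 10^-3 = 9.470 × 10^-4 mol
mass of H2C2O4 = 9.470 × 10^-4 × 90.03 g/mol = 0.08526 g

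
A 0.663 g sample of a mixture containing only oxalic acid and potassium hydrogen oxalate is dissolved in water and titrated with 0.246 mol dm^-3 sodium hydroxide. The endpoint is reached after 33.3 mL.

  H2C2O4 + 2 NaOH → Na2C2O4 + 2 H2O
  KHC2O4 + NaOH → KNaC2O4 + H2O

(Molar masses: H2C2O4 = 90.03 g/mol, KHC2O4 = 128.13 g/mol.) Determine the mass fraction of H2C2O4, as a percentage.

n(NaOH) = 0.0333 × 0.246 = 8.19 × 10^-3 mol
Let x = n(H2C2O4), y = n(KHC2O4).
Titrant: 2x + 1y = 8.19 × 10^-3;  mass: 90.03x + 128.13y = 0.663
Solving, x = 2.33 × 10^-3 mol, y = 3.54 × 10^-3 mol
mass of H2C2O4 = 2.33 × 10^-3 × 90.03 = 0.209 g
% H2C2O4 = 0.209 / 0.663 × 100 = 31.6 %

31.6 %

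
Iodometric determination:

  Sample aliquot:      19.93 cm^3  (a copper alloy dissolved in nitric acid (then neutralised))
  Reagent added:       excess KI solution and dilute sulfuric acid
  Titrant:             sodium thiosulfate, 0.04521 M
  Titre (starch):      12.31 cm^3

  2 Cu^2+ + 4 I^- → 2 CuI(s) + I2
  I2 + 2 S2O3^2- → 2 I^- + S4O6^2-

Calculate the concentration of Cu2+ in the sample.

n(S2O3^2-) = 0.01231 × 0.04521 = 5.565 × 10^-4 mol
n(I2) = n(S2O3^2-)/2 = 2.783 × 10^-4 mol
From the 2:1 ratio, n(Cu2+) in the aliquot = 2/1 × 2.783 × 10^-4 = 5.565 × 10^-4 mol
[Cu2+] = 5.565 × 10^-4 / 0.01993 = 0.02792 mol/L

0.02792 M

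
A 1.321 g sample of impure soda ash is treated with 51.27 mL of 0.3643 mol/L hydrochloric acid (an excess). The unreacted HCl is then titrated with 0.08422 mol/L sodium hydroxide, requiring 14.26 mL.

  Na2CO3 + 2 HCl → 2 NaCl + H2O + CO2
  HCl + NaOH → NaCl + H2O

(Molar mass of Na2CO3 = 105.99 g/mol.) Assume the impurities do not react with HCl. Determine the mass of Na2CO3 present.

n(HCl) added = 0.05127 × 0.3643 = 0.01868 mol
n(NaOH) used in back-titration = 0.01426 × 0.08422 = 1.201 × 10^-3 mol
n(HCl) left over = 1.201 × 10^-3 mol (1:1 ratio)
n(HCl) consumed by analyte = 0.01868 − 1.201 × 10^-3 = 0.01748 mol
From the 1:2 ratio, n(Na2CO3) = 1/2 × 0.01748 = 8.738 × 10^-3 mol
mass of Na2CO3 = 8.738 × 10^-3 × 105.99 = 0.9262 g

0.9262 g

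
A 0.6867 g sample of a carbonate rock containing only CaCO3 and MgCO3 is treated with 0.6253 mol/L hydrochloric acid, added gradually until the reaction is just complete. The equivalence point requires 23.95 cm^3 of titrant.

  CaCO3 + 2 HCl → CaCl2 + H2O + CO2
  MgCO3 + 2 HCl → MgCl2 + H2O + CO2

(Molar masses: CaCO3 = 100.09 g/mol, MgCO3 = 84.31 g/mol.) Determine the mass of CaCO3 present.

n(HCl) = 0.02395 × 0.6253 = 0.01498 mol
Let x = n(CaCO3), y = n(MgCO3).
Titrant: 2x + 2y = 0.01498;  mass: 100.09x + 84.31y = 0.6867
Solving, x = 3.510 × 10^-3 mol, y = 3.978 × 10^-3 mol
mass of CaCO3 = 3.510 × 10^-3 × 100.09 = 0.3513 g

0.3513 g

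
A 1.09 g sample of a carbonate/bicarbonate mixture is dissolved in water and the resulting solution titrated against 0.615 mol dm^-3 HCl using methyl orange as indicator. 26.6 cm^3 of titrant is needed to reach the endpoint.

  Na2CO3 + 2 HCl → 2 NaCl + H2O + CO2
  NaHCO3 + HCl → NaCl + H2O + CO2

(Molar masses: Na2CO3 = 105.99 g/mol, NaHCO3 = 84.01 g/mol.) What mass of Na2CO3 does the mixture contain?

n(HCl) = 0.0266 × 0.615 = 0.0164 mol
Let x = n(Na2CO3), y = n(NaHCO3).
Titrant: 2x + 1y = 0.0164;  mass: 105.99x + 84.01y = 1.09
Solving, x = 4.58 × 10^-3 mol, y = 7.19 × 10^-3 mol
mass of Na2CO3 = 4.58 × 10^-3 × 105.99 = 0.486 g

0.486 g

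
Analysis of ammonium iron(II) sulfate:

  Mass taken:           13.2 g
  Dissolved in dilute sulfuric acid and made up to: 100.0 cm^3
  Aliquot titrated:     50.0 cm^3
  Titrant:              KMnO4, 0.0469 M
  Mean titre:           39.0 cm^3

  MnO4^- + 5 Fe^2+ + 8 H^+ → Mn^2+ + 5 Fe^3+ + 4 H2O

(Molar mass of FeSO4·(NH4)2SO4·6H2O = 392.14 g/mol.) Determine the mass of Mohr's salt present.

7.17 g

n(KMnO4) per titration = 0.0390 × 0.0469 = 1.83 × 10^-3 mol
From the 5:1 ratio, n(FeSO4·(NH4)2SO4·6H2O) in each aliquot = 5/1 × 1.83 × 10^-3 = 9.15 × 10^-3 mol
n(FeSO4·(NH4)2SO4·6H2O) in the whole flask = 9.15 × 10^-3 × 100.0/50.0 = 0.0183 mol
mass of FeSO4·(NH4)2SO4·6H2O = 0.0183 × 392.14 = 7.17 g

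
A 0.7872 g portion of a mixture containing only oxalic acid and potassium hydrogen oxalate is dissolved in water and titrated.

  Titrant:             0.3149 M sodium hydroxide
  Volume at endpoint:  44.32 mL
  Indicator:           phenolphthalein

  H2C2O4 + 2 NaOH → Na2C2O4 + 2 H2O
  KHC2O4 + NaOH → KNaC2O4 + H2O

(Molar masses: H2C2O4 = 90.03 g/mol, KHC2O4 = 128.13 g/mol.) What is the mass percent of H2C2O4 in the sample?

68.87 %

n(NaOH) = 0.04432 × 0.3149 = 0.01396 mol
Let x = n(H2C2O4), y = n(KHC2O4).
Titrant: 2x + 1y = 0.01396;  mass: 90.03x + 128.13y = 0.7872
Solving, x = 6.022 × 10^-3 mol, y = 1.912 × 10^-3 mol
mass of H2C2O4 = 6.022 × 10^-3 × 90.03 = 0.5422 g
% H2C2O4 = 0.5422 / 0.7872 × 100 = 68.87 %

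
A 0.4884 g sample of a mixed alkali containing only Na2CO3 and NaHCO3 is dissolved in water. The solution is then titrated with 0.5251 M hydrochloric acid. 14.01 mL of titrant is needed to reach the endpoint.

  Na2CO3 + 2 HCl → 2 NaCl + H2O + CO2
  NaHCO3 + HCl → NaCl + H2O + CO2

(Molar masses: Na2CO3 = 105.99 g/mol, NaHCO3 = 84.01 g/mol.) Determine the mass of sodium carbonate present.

n(HCl) = 0.01401 × 0.5251 = 7.357 × 10^-3 mol
Let x = n(Na2CO3), y = n(NaHCO3).
Titrant: 2x + 1y = 7.357 × 10^-3;  mass: 105.99x + 84.01y = 0.4884
Solving, x = 2.090 × 10^-3 mol, y = 3.177 × 10^-3 mol
mass of Na2CO3 = 2.090 × 10^-3 × 105.99 = 0.2215 g

0.2215 g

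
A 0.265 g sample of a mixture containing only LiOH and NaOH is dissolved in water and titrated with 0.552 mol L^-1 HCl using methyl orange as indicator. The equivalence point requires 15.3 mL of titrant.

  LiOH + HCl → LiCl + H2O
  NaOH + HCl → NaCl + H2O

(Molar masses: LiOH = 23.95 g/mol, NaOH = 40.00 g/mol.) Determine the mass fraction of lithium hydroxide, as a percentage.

n(HCl) = 0.0153 × 0.552 = 8.45 × 10^-3 mol
Let x = n(LiOH), y = n(NaOH).
Titrant: 1x + 1y = 8.45 × 10^-3;  mass: 23.95x + 40.00y = 0.265
Solving, x = 4.54 × 10^-3 mol, y = 3.91 × 10^-3 mol
mass of LiOH = 4.54 × 10^-3 × 23.95 = 0.109 g
% LiOH = 0.109 / 0.265 × 100 = 41.0 %

41.0 %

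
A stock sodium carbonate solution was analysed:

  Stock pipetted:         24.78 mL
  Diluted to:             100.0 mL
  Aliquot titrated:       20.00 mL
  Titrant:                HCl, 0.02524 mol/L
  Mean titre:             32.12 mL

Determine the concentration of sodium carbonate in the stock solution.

0.08179 mol/L

Na2CO3 + 2 HCl → 2 NaCl + H2O + CO2
n(HCl) = 0.03212 × 0.02524 = 8.107 × 10^-4 mol
From the 1:2 ratio, n(Na2CO3) in the aliquot = 1/2 × 8.107 × 10^-4 = 4.054 × 10^-4 mol
[Na2CO3]_dilute = 4.054 × 10^-4 / 0.02000 = 0.02027 mol/L
Dilution factor = 100.0 / 24.78 = 4.036
[Na2CO3]_stock = 0.02027 × 4.036 = 0.08179 mol/L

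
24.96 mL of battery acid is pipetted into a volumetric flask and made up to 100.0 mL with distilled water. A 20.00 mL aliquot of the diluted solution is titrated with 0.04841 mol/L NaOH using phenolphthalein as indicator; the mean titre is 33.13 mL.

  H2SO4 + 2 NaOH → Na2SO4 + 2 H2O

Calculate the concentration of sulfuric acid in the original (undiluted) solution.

n(NaOH) = 0.03313 × 0.04841 = 1.604 × 10^-3 mol
From the 1:2 ratio, n(H2SO4) in the aliquot = 1/2 × 1.604 × 10^-3 = 8.019 × 10^-4 mol
[H2SO4]_dilute = 8.019 × 10^-4 / 0.02000 = 0.04010 mol/L
Dilution factor = 100.0 / 24.96 = 4.006
[H2SO4]_stock = 0.04010 × 4.006 = 0.1606 mol/L

0.1606 mol/L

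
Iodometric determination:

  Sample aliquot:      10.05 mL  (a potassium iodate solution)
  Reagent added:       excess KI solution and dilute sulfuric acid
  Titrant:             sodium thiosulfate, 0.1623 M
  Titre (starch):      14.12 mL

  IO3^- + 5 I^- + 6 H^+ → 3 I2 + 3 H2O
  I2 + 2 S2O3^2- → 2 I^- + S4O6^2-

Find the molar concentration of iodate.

n(S2O3^2-) = 0.01412 × 0.1623 = 2.292 × 10^-3 mol
n(I2) = n(S2O3^2-)/2 = 1.146 × 10^-3 mol
From the 1:3 ratio, n(IO3^-) in the aliquot = 1/3 × 1.146 × 10^-3 = 3.819 × 10^-4 mol
[IO3^-] = 3.819 × 10^-4 / 0.01005 = 0.03800 mol/L

0.03800 M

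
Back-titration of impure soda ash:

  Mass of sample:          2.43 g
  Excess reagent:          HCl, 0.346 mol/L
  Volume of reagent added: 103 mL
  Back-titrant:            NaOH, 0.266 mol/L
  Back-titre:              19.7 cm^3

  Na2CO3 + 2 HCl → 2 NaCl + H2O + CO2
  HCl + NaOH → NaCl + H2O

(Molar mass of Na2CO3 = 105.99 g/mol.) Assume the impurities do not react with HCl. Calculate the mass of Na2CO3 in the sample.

1.61 g

n(HCl) added = 0.103 × 0.346 = 0.0356 mol
n(NaOH) used in back-titration = 0.0197 × 0.266 = 5.24 × 10^-3 mol
n(HCl) left over = 5.24 × 10^-3 mol (1:1 ratio)
n(HCl) consumed by analyte = 0.0356 − 5.24 × 10^-3 = 0.0304 mol
From the 1:2 ratio, n(Na2CO3) = 1/2 × 0.0304 = 0.0152 mol
mass of Na2CO3 = 0.0152 × 105.99 = 1.61 g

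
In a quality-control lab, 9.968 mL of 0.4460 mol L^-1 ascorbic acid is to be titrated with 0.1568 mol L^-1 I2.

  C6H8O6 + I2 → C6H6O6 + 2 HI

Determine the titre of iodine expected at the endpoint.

28.35 mL

n(C6H8O6) = 0.009968 L × 0.4460 mol/L = 4.446 × 10^-3 mol
n(I2) = 4.446 × 10^-3 mol (1:1 stoichiometry)
V(I2) = 4.446 × 10^-3 mol / 0.1568 mol/L = 0.02835 L = 28.35 mL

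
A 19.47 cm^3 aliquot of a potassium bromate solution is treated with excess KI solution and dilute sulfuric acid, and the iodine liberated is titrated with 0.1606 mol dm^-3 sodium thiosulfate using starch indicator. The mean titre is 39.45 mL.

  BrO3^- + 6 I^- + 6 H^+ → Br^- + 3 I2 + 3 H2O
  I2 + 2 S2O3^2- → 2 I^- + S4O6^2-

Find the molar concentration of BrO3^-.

0.05423 mol/L

n(S2O3^2-) = 0.03945 × 0.1606 = 6.336 × 10^-3 mol
n(I2) = n(S2O3^2-)/2 = 3.168 × 10^-3 mol
From the 1:3 ratio, n(BrO3^-) in the aliquot = 1/3 × 3.168 × 10^-3 = 1.056 × 10^-3 mol
[BrO3^-] = 1.056 × 10^-3 / 0.01947 = 0.05423 mol/L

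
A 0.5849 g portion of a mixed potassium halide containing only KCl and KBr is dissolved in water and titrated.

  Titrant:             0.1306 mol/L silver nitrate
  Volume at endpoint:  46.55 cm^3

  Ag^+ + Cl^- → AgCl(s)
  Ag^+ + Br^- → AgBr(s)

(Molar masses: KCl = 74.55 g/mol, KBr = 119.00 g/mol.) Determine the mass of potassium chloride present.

n(AgNO3) = 0.04655 × 0.1306 = 6.079 × 10^-3 mol
Let x = n(KCl), y = n(KBr).
Titrant: 1x + 1y = 6.079 × 10^-3;  mass: 74.55x + 119.00y = 0.5849
Solving, x = 3.117 × 10^-3 mol, y = 2.962 × 10^-3 mol
mass of KCl = 3.117 × 10^-3 × 74.55 = 0.2324 g

0.2324 g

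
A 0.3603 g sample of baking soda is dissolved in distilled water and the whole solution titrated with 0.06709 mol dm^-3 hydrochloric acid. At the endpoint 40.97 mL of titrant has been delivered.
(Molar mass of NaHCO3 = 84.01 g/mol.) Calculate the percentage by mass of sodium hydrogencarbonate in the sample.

64.09 %

NaHCO3 + HCl → NaCl + H2O + CO2
n(HCl) = 0.04097 L × 0.06709 mol/L = 2.749 × 10^-3 mol
n(NaHCO3) = 2.749 × 10^-3 mol (1:1 ratio)
mass of NaHCO3 = 2.749 × 10^-3 × 84.01 g/mol = 0.2309 g
% NaHCO3 = 0.2309 / 0.3603 × 100 = 64.09 %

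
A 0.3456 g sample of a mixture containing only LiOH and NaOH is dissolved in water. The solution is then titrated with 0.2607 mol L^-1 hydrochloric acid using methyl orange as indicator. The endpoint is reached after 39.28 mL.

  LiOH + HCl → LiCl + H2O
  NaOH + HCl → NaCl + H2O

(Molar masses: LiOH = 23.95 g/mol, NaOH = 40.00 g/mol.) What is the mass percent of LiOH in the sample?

n(HCl) = 0.03928 × 0.2607 = 0.01024 mol
Let x = n(LiOH), y = n(NaOH).
Titrant: 1x + 1y = 0.01024;  mass: 23.95x + 40.00y = 0.3456
Solving, x = 3.988 × 10^-3 mol, y = 6.252 × 10^-3 mol
mass of LiOH = 3.988 × 10^-3 × 23.95 = 0.09552 g
% LiOH = 0.09552 / 0.3456 × 100 = 27.64 %

27.64 %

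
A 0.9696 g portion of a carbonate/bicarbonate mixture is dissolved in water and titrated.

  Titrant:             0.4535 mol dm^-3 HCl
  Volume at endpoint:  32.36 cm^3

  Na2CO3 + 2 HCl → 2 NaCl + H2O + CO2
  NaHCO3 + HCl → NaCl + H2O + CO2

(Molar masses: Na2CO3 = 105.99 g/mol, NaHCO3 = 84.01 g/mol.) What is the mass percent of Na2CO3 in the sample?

n(HCl) = 0.03236 × 0.4535 = 0.01468 mol
Let x = n(Na2CO3), y = n(NaHCO3).
Titrant: 2x + 1y = 0.01468;  mass: 105.99x + 84.01y = 0.9696
Solving, x = 4.244 × 10^-3 mol, y = 6.187 × 10^-3 mol
mass of Na2CO3 = 4.244 × 10^-3 × 105.99 = 0.4498 g
% Na2CO3 = 0.4498 / 0.9696 × 100 = 46.39 %

46.39 %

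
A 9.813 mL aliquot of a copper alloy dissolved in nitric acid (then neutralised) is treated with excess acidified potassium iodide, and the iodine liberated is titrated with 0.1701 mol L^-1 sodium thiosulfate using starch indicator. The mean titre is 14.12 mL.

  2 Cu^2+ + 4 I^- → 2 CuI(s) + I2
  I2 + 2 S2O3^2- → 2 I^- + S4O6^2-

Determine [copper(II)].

0.2448 mol/L

n(S2O3^2-) = 0.01412 × 0.1701 = 2.402 × 10^-3 mol
n(I2) = n(S2O3^2-)/2 = 1.201 × 10^-3 mol
From the 2:1 ratio, n(Cu2+) in the aliquot = 2/1 × 1.201 × 10^-3 = 2.402 × 10^-3 mol
[Cu2+] = 2.402 × 10^-3 / 0.009813 = 0.2448 mol/L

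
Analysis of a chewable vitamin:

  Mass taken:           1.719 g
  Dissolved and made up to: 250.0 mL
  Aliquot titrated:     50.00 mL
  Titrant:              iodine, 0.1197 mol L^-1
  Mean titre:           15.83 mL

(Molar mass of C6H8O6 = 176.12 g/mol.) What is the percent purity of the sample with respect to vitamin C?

C6H8O6 + I2 → C6H6O6 + 2 HI
n(I2) per titration = 0.01583 × 0.1197 = 1.895 × 10^-3 mol
n(C6H8O6) in each aliquot = 1.895 × 10^-3 mol (1:1 ratio)
n(C6H8O6) in the whole flask = 1.895 × 10^-3 × 250.0/50.00 = 9.474 × 10^-3 mol
mass of C6H8O6 = 9.474 × 10^-3 × 176.12 = 1.669 g
% C6H8O6 = 1.669 / 1.719 × 100 = 97.07 %

97.07 %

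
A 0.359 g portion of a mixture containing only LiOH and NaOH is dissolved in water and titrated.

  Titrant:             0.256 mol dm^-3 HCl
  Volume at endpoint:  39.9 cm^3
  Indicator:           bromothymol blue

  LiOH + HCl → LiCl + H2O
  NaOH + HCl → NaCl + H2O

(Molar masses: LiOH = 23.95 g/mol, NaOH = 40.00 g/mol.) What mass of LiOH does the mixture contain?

0.0740 g

n(HCl) = 0.0399 × 0.256 = 0.0102 mol
Let x = n(LiOH), y = n(NaOH).
Titrant: 1x + 1y = 0.0102;  mass: 23.95x + 40.00y = 0.359
Solving, x = 3.09 × 10^-3 mol, y = 7.13 × 10^-3 mol
mass of LiOH = 3.09 × 10^-3 × 23.95 = 0.0740 g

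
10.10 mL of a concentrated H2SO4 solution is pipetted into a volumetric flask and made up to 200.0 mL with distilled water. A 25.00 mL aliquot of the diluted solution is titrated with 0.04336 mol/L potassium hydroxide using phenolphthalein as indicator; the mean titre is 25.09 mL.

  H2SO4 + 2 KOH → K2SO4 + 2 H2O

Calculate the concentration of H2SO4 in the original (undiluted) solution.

n(KOH) = 0.02509 × 0.04336 = 1.088 × 10^-3 mol
From the 1:2 ratio, n(H2SO4) in the aliquot = 1/2 × 1.088 × 10^-3 = 5.440 × 10^-4 mol
[H2SO4]_dilute = 5.440 × 10^-4 / 0.02500 = 0.02176 mol/L
Dilution factor = 200.0 / 10.10 = 19.80
[H2SO4]_stock = 0.02176 × 19.80 = 0.4309 mol/L

0.4309 mol/L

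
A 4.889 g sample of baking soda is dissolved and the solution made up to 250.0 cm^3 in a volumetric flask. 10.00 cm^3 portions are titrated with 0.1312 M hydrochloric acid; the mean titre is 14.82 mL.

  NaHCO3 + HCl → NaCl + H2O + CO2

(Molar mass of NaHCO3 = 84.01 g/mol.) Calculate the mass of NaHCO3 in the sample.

n(HCl) per titration = 0.01482 × 0.1312 = 1.944 × 10^-3 mol
n(NaHCO3) in each aliquot = 1.944 × 10^-3 mol (1:1 ratio)
n(NaHCO3) in the whole flask = 1.944 × 10^-3 × 250.0/10.00 = 0.04861 mol
mass of NaHCO3 = 0.04861 × 84.01 = 4.084 g

4.084 g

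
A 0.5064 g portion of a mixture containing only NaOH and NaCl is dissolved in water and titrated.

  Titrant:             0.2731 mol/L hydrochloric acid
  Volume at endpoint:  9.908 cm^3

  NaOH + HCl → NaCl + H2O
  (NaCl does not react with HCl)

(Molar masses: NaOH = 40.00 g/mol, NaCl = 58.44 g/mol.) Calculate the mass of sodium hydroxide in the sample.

n(HCl) = 0.009908 × 0.2731 = 2.706 × 10^-3 mol
Let x = n(NaOH), y = n(NaCl).
Titrant: 1x = 2.706 × 10^-3;  mass: 40.00x + 58.44y = 0.5064
Solving, x = 2.706 × 10^-3 mol, y = 6.813 × 10^-3 mol
mass of NaOH = 2.706 × 10^-3 × 40.00 = 0.1082 g

0.1082 g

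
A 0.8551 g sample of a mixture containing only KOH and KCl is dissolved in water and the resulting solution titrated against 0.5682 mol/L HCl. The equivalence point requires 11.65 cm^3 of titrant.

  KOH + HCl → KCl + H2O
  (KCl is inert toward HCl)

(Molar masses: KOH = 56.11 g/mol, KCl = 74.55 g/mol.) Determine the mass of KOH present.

n(HCl) = 0.01165 × 0.5682 = 6.620 × 10^-3 mol
Let x = n(KOH), y = n(KCl).
Titrant: 1x = 6.620 × 10^-3;  mass: 56.11x + 74.55y = 0.8551
Solving, x = 6.620 × 10^-3 mol, y = 6.488 × 10^-3 mol
mass of KOH = 6.620 × 10^-3 × 56.11 = 0.3714 g

0.3714 g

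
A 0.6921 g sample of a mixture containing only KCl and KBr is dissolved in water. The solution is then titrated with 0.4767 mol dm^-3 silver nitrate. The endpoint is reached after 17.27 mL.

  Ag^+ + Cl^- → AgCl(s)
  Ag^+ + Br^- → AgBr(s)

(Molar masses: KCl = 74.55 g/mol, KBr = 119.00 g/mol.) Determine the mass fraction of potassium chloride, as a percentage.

n(AgNO3) = 0.01727 × 0.4767 = 8.233 × 10^-3 mol
Let x = n(KCl), y = n(KBr).
Titrant: 1x + 1y = 8.233 × 10^-3;  mass: 74.55x + 119.00y = 0.6921
Solving, x = 6.470 × 10^-3 mol, y = 1.763 × 10^-3 mol
mass of KCl = 6.470 × 10^-3 × 74.55 = 0.4823 g
% KCl = 0.4823 / 0.6921 × 100 = 69.69 %

69.69 %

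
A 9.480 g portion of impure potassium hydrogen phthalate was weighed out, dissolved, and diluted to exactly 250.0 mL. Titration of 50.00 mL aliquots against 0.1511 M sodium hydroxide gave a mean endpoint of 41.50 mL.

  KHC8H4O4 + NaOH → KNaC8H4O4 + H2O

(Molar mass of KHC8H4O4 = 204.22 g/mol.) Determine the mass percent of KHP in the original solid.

67.54 %

n(NaOH) per titration = 0.04150 × 0.1511 = 6.271 × 10^-3 mol
n(KHC8H4O4) in each aliquot = 6.271 × 10^-3 mol (1:1 ratio)
n(KHC8H4O4) in the whole flask = 6.271 × 10^-3 × 250.0/50.00 = 0.03135 mol
mass of KHC8H4O4 = 0.03135 × 204.22 = 6.403 g
% KHC8H4O4 = 6.403 / 9.480 × 100 = 67.54 %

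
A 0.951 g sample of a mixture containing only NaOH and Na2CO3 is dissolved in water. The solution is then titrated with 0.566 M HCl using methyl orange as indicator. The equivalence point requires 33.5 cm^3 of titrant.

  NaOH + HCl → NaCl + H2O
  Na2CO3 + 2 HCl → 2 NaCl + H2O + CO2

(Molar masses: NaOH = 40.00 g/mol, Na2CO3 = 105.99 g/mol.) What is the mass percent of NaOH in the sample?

n(HCl) = 0.0335 × 0.566 = 0.0190 mol
Let x = n(NaOH), y = n(Na2CO3).
Titrant: 1x + 2y = 0.0190;  mass: 40.00x + 105.99y = 0.951
Solving, x = 4.14 × 10^-3 mol, y = 7.41 × 10^-3 mol
mass of NaOH = 4.14 × 10^-3 × 40.00 = 0.166 g
% NaOH = 0.166 / 0.951 × 100 = 17.4 %

17.4 %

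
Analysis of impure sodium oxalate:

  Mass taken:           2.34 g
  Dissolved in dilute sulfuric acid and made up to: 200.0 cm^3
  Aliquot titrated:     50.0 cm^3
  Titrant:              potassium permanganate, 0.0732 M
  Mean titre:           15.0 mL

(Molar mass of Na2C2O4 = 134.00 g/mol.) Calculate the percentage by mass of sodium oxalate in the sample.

62.9 %

2 MnO4^- + 5 C2O4^2- + 16 H^+ → 2 Mn^2+ + 10 CO2 + 8 H2O
n(KMnO4) per titration = 0.0150 × 0.0732 = 1.10 × 10^-3 mol
From the 5:2 ratio, n(Na2C2O4) in each aliquot = 5/2 × 1.10 × 10^-3 = 2.75 × 10^-3 mol
n(Na2C2O4) in the whole flask = 2.75 × 10^-3 × 200.0/50.0 = 0.0110 mol
mass of Na2C2O4 = 0.0110 × 134.00 = 1.47 g
% Na2C2O4 = 1.47 / 2.34 × 100 = 62.9 %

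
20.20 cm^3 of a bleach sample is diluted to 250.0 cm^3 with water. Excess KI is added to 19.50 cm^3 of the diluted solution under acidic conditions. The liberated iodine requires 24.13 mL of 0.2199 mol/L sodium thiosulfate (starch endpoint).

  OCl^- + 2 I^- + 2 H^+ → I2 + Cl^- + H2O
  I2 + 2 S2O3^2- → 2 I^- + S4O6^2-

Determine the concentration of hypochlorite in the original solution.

1.684 mol/L

n(S2O3^2-) = 0.02413 × 0.2199 = 5.306 × 10^-3 mol
n(I2) = n(S2O3^2-)/2 = 2.653 × 10^-3 mol
n(OCl^-) in the aliquot = 2.653 × 10^-3 mol (1:1 ratio)
[OCl^-]_dilute = 2.653 × 10^-3 / 0.01950 = 0.1361 mol/L
[OCl^-]_original = 0.1361 × 250.0/20.20 = 1.684 mol/L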